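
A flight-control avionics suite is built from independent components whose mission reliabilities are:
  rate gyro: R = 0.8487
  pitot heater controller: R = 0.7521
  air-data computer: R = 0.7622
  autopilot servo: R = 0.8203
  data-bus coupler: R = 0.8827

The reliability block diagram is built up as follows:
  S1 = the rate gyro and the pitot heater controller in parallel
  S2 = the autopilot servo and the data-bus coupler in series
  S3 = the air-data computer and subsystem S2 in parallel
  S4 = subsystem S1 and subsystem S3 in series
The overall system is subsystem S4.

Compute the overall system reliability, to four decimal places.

0.8993

Parallel (rate gyro and pitot heater controller): 1 − (1 − 0.848700)(1 − 0.752100) = 0.962493
Series (autopilot servo and data-bus coupler): 0.820300 × 0.882700 = 0.724079
Parallel (air-data computer and [0.724079]): 1 − (1 − 0.762200)(1 − 0.724079) = 0.934386
Series ([0.962493] and [0.934386]): 0.962493 × 0.934386 = 0.8993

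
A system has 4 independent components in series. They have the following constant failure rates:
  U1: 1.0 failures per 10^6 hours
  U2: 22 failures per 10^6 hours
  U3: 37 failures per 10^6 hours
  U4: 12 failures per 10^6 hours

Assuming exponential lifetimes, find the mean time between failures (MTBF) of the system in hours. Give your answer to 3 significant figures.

Series of exponential components: λ_sys = Σ λ_i
λ_sys = 0.0000010 + 0.000022 + 0.000037 + 0.000012 = 7.2000e-05 /h
MTBF = 1 / λ_sys = 13900 h

13900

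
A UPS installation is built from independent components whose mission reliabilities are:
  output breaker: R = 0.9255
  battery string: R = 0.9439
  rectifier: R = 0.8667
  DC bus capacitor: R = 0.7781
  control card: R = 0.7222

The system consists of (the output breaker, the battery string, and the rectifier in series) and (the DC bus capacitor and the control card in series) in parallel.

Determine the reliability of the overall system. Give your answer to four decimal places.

Series (output breaker, battery string, and rectifier): 0.925500 × 0.943900 × 0.866700 = 0.757131
Series (DC bus capacitor and control card): 0.778100 × 0.722200 = 0.561944
Parallel ([0.757131] and [0.561944]): 1 − (1 − 0.757131)(1 − 0.561944) = 0.8936

0.8936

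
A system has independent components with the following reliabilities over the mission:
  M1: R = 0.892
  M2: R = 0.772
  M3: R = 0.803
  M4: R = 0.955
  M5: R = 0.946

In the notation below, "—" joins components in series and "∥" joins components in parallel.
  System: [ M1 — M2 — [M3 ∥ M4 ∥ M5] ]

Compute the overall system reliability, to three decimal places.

0.688

Parallel (M3, M4, and M5): 1 − (1 − 0.80300)(1 − 0.95500)(1 − 0.94600) = 0.99952
Series (M1, M2, and [0.99952]): 0.89200 × 0.77200 × 0.99952 = 0.688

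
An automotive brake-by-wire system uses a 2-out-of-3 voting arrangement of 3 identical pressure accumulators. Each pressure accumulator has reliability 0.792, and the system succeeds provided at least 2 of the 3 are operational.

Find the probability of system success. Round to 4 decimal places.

R = Σ_{i=2}^{3} C(3,i) p^i (1−p)^{3−i} with p = 0.792
C(3,2)·0.792^2·0.208^1 = 0.391413
C(3,3)·0.792^3·0.208^0 = 0.496793
Sum = 0.8882

0.8882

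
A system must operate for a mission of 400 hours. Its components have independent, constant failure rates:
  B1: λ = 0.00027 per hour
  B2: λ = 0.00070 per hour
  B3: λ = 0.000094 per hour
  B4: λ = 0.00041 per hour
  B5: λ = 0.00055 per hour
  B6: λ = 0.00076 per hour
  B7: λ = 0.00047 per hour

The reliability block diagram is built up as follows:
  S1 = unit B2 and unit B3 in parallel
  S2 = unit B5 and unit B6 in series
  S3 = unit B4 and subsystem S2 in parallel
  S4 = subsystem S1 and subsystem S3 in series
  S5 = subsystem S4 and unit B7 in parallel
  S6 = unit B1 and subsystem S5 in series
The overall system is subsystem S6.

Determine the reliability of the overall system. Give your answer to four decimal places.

R(B1) = exp(−0.00027 × 400) = 0.897628
R(B2) = exp(−0.00070 × 400) = 0.755784
R(B3) = exp(−0.000094 × 400) = 0.963098
R(B4) = exp(−0.00041 × 400) = 0.848742
R(B5) = exp(−0.00055 × 400) = 0.802519
R(B6) = exp(−0.00076 × 400) = 0.737861
R(B7) = exp(−0.00047 × 400) = 0.828615
Parallel (B2 and B3): 1 − (1 − 0.755784)(1 − 0.963098) = 0.990988
Series (B5 and B6): 0.802519 × 0.737861 = 0.592147
Parallel (B4 and [0.592147]): 1 − (1 − 0.848742)(1 − 0.592147) = 0.938309
Series ([0.990988] and [0.938309]): 0.990988 × 0.938309 = 0.929853
Parallel ([0.929853] and B7): 1 − (1 − 0.929853)(1 − 0.828615) = 0.987978
Series (B1 and [0.987978]): 0.897628 × 0.987978 = 0.8868

0.8868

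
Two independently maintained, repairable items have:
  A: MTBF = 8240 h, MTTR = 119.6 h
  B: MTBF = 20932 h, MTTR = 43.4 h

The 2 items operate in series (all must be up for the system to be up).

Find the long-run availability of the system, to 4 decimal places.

A(A) = MTBF/(MTBF+MTTR) = 8240/(8240+119.6) = 0.985693
A(B) = MTBF/(MTBF+MTTR) = 20932/(20932+43.4) = 0.997931
Series availability: 0.985693 × 0.997931 = 0.9837

0.9837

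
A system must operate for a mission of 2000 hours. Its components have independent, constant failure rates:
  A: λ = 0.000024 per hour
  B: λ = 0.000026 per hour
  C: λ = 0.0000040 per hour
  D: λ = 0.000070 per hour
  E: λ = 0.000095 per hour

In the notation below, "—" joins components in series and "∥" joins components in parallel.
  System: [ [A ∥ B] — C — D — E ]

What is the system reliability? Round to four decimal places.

R(A) = exp(−0.000024 × 2000) = 0.953134
R(B) = exp(−0.000026 × 2000) = 0.949329
R(C) = exp(−0.0000040 × 2000) = 0.992032
R(D) = exp(−0.000070 × 2000) = 0.869358
R(E) = exp(−0.000095 × 2000) = 0.826959
Parallel (A and B): 1 − (1 − 0.953134)(1 − 0.949329) = 0.997625
Series ([0.997625], C, D, and E): 0.997625 × 0.992032 × 0.869358 × 0.826959 = 0.7115

0.7115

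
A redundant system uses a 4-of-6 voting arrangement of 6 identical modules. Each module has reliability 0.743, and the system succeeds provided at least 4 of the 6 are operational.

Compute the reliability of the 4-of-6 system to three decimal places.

0.819

R = Σ_{i=4}^{6} C(6,i) p^i (1−p)^{6−i} with p = 0.743
C(6,4)·0.743^4·0.257^2 = 0.30193
C(6,5)·0.743^5·0.257^1 = 0.34916
C(6,6)·0.743^6·0.257^0 = 0.16824
Sum = 0.819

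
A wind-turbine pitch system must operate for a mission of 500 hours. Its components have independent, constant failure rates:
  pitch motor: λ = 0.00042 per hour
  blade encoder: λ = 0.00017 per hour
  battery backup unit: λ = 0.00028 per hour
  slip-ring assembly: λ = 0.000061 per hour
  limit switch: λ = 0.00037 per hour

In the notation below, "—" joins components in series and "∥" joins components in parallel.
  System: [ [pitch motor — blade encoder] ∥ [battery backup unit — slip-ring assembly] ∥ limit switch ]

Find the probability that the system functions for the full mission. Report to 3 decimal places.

0.993

R(pitch motor) = exp(−0.00042 × 500) = 0.81058
R(blade encoder) = exp(−0.00017 × 500) = 0.91851
R(battery backup unit) = exp(−0.00028 × 500) = 0.86936
R(slip-ring assembly) = exp(−0.000061 × 500) = 0.96996
R(limit switch) = exp(−0.00037 × 500) = 0.83110
Series (pitch motor and blade encoder): 0.81058 × 0.91851 = 0.74453
Series (battery backup unit and slip-ring assembly): 0.86936 × 0.96996 = 0.84324
Parallel ([0.74453], [0.84324], and limit switch): 1 − (1 − 0.74453)(1 − 0.84324)(1 − 0.83110) = 0.993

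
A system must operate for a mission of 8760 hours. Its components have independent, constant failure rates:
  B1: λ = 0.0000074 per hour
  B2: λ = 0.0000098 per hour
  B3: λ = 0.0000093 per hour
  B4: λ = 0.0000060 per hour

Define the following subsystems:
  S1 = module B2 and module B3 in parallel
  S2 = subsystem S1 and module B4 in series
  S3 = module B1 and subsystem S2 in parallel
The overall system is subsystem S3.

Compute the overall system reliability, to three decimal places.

0.996

R(B1) = exp(−0.0000074 × 8760) = 0.93723
R(B2) = exp(−0.0000098 × 8760) = 0.91773
R(B3) = exp(−0.0000093 × 8760) = 0.92176
R(B4) = exp(−0.0000060 × 8760) = 0.94880
Parallel (B2 and B3): 1 − (1 − 0.91773)(1 − 0.92176) = 0.99356
Series ([0.99356] and B4): 0.99356 × 0.94880 = 0.94269
Parallel (B1 and [0.94269]): 1 − (1 − 0.93723)(1 − 0.94269) = 0.996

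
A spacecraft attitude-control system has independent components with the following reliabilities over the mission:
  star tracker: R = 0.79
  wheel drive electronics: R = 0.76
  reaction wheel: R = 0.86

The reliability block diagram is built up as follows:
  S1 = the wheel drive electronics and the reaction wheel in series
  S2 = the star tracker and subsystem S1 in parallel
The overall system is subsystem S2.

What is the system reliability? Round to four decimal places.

Series (wheel drive electronics and reaction wheel): 0.760000 × 0.860000 = 0.653600
Parallel (star tracker and [0.653600]): 1 − (1 − 0.790000)(1 − 0.653600) = 0.9273

0.9273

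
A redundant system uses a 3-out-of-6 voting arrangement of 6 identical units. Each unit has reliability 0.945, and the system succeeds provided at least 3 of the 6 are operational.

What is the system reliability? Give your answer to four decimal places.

R = Σ_{i=3}^{6} C(6,i) p^i (1−p)^{6−i} with p = 0.945
C(6,3)·0.945^3·0.055^3 = 0.002808
C(6,4)·0.945^4·0.055^2 = 0.036186
C(6,5)·0.945^5·0.055^1 = 0.248698
C(6,6)·0.945^6·0.055^0 = 0.712182
Sum = 0.9999

0.9999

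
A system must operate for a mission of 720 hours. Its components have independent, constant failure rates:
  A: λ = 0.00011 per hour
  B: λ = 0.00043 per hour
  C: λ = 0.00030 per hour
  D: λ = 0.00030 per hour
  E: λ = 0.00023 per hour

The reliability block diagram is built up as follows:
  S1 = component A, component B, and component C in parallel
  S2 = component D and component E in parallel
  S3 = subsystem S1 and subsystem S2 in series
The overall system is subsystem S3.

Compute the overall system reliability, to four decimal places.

R(A) = exp(−0.00011 × 720) = 0.923855
R(B) = exp(−0.00043 × 720) = 0.733740
R(C) = exp(−0.00030 × 720) = 0.805735
R(D) = exp(−0.00030 × 720) = 0.805735
R(E) = exp(−0.00023 × 720) = 0.847385
Parallel (A, B, and C): 1 − (1 − 0.923855)(1 − 0.733740)(1 − 0.805735) = 0.996061
Parallel (D and E): 1 − (1 − 0.805735)(1 − 0.847385) = 0.970352
Series ([0.996061] and [0.970352]): 0.996061 × 0.970352 = 0.9665

0.9665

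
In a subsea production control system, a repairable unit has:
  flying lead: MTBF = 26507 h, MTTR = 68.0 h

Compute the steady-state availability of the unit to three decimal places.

0.997

A(flying lead) = MTBF/(MTBF+MTTR) = 26507/(26507+68.0) = 0.997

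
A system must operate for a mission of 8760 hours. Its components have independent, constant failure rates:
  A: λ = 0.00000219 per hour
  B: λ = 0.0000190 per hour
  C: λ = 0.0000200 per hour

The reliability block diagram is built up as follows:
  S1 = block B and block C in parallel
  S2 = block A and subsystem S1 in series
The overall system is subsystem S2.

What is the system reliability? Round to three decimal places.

R(A) = exp(−0.00000219 × 8760) = 0.98100
R(B) = exp(−0.0000190 × 8760) = 0.84667
R(C) = exp(−0.0000200 × 8760) = 0.83929
Parallel (B and C): 1 − (1 − 0.84667)(1 − 0.83929) = 0.97536
Series (A and [0.97536]): 0.98100 × 0.97536 = 0.957

0.957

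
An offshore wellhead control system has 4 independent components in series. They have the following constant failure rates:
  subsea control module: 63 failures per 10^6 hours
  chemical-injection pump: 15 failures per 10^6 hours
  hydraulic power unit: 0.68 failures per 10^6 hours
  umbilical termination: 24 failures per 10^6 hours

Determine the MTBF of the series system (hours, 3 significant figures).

Series of exponential components: λ_sys = Σ λ_i
λ_sys = 0.000063 + 0.000015 + 0.00000068 + 0.000024 = 1.0268e-04 /h
MTBF = 1 / λ_sys = 9740 h

9740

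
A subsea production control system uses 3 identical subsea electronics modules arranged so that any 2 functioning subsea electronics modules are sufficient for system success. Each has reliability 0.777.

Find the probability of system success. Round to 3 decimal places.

R = Σ_{i=2}^{3} C(3,i) p^i (1−p)^{3−i} with p = 0.777
C(3,2)·0.777^2·0.223^1 = 0.40389
C(3,3)·0.777^3·0.223^0 = 0.46910
Sum = 0.873

0.873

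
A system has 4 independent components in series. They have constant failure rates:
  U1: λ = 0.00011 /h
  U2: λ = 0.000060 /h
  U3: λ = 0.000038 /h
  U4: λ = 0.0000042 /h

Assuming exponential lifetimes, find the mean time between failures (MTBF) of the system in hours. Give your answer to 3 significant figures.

Series of exponential components: λ_sys = Σ λ_i
λ_sys = 0.00011 + 0.000060 + 0.000038 + 0.0000042 = 2.1220e-04 /h
MTBF = 1 / λ_sys = 4710 h

4710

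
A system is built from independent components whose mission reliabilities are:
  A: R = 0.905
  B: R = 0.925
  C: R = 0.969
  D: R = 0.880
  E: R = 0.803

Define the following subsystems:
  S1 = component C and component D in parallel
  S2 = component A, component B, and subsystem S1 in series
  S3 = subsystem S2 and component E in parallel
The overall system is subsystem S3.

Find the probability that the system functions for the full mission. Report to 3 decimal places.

0.967

Parallel (C and D): 1 − (1 − 0.96900)(1 − 0.88000) = 0.99628
Series (A, B, and [0.99628]): 0.90500 × 0.92500 × 0.99628 = 0.83401
Parallel ([0.83401] and E): 1 − (1 − 0.83401)(1 − 0.80300) = 0.967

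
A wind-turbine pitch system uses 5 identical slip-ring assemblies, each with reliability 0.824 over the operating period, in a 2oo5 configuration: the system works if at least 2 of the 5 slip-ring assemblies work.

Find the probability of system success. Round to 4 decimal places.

R = Σ_{i=2}^{5} C(5,i) p^i (1−p)^{5−i} with p = 0.824
C(5,2)·0.824^2·0.176^3 = 0.037016
C(5,3)·0.824^3·0.176^2 = 0.173303
C(5,4)·0.824^4·0.176^1 = 0.405687
C(5,5)·0.824^5·0.176^0 = 0.379871
Sum = 0.9959

0.9959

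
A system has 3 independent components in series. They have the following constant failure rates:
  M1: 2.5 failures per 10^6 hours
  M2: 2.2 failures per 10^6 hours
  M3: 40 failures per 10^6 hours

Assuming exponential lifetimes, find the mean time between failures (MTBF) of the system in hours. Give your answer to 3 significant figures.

22400

Series of exponential components: λ_sys = Σ λ_i
λ_sys = 0.0000025 + 0.0000022 + 0.000040 = 4.4700e-05 /h
MTBF = 1 / λ_sys = 22400 h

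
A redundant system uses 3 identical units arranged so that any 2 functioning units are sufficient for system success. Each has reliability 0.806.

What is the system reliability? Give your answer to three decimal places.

0.902

R = Σ_{i=2}^{3} C(3,i) p^i (1−p)^{3−i} with p = 0.806
C(3,2)·0.806^2·0.194^1 = 0.37809
C(3,3)·0.806^3·0.194^0 = 0.52361
Sum = 0.902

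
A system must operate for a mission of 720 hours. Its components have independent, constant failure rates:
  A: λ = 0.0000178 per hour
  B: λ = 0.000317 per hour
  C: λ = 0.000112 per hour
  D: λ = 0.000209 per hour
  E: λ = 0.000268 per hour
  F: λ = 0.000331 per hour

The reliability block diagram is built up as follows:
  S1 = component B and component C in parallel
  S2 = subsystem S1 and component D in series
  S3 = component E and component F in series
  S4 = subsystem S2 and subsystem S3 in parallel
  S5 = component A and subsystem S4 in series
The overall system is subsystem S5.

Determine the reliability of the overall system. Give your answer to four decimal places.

R(A) = exp(−0.0000178 × 720) = 0.987266
R(B) = exp(−0.000317 × 720) = 0.795933
R(C) = exp(−0.000112 × 720) = 0.922526
R(D) = exp(−0.000209 × 720) = 0.860295
R(E) = exp(−0.000268 × 720) = 0.824515
R(F) = exp(−0.000331 × 720) = 0.787951
Parallel (B and C): 1 − (1 − 0.795933)(1 − 0.922526) = 0.984190
Series ([0.984190] and D): 0.984190 × 0.860295 = 0.846694
Series (E and F): 0.824515 × 0.787951 = 0.649677
Parallel ([0.846694] and [0.649677]): 1 − (1 − 0.846694)(1 − 0.649677) = 0.946293
Series (A and [0.946293]): 0.987266 × 0.946293 = 0.9342

0.9342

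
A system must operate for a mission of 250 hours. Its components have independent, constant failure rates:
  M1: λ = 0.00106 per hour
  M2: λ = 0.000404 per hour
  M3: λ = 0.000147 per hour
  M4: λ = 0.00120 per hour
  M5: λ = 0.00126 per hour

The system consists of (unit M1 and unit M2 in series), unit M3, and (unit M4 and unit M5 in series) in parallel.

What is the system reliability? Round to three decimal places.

R(M1) = exp(−0.00106 × 250) = 0.76721
R(M2) = exp(−0.000404 × 250) = 0.90393
R(M3) = exp(−0.000147 × 250) = 0.96392
R(M4) = exp(−0.00120 × 250) = 0.74082
R(M5) = exp(−0.00126 × 250) = 0.72979
Series (M1 and M2): 0.76721 × 0.90393 = 0.69350
Series (M4 and M5): 0.74082 × 0.72979 = 0.54064
Parallel ([0.69350], M3, and [0.54064]): 1 − (1 − 0.69350)(1 − 0.96392)(1 − 0.54064) = 0.995

0.995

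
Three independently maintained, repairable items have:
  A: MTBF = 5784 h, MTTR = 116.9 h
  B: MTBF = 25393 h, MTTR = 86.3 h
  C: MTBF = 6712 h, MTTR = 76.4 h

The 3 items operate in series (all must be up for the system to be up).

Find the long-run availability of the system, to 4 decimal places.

A(A) = MTBF/(MTBF+MTTR) = 5784/(5784+116.9) = 0.980189
A(B) = MTBF/(MTBF+MTTR) = 25393/(25393+86.3) = 0.996613
A(C) = MTBF/(MTBF+MTTR) = 6712/(6712+76.4) = 0.988746
Series availability: 0.980189 × 0.996613 × 0.988746 = 0.9659

0.9659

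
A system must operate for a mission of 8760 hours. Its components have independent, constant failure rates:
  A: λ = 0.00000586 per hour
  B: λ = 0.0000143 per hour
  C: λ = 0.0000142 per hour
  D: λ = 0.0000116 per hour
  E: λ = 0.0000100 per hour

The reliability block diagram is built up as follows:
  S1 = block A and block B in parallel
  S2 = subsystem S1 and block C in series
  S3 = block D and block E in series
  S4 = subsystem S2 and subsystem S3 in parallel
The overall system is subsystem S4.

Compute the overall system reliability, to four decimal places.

R(A) = exp(−0.00000586 × 8760) = 0.949962
R(B) = exp(−0.0000143 × 8760) = 0.882260
R(C) = exp(−0.0000142 × 8760) = 0.883034
R(D) = exp(−0.0000116 × 8760) = 0.903376
R(E) = exp(−0.0000100 × 8760) = 0.916127
Parallel (A and B): 1 − (1 − 0.949962)(1 − 0.882260) = 0.994109
Series ([0.994109] and C): 0.994109 × 0.883034 = 0.877832
Series (D and E): 0.903376 × 0.916127 = 0.827607
Parallel ([0.877832] and [0.827607]): 1 − (1 − 0.877832)(1 − 0.827607) = 0.9789

0.9789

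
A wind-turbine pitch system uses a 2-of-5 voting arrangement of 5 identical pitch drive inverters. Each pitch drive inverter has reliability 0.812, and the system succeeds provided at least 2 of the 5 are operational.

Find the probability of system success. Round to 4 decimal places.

0.9947

R = Σ_{i=2}^{5} C(5,i) p^i (1−p)^{5−i} with p = 0.812
C(5,2)·0.812^2·0.188^3 = 0.043811
C(5,3)·0.812^3·0.188^2 = 0.189227
C(5,4)·0.812^4·0.188^1 = 0.408650
C(5,5)·0.812^5·0.188^0 = 0.353004
Sum = 0.9947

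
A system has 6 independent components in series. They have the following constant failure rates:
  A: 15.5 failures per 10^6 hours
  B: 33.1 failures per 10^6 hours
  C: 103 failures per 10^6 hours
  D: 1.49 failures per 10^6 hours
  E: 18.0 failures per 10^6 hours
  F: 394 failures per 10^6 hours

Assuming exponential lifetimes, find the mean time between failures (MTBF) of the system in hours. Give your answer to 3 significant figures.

1770

Series of exponential components: λ_sys = Σ λ_i
λ_sys = 0.0000155 + 0.0000331 + 0.000103 + 0.00000149 + 0.0000180 + 0.000394 = 5.6509e-04 /h
MTBF = 1 / λ_sys = 1770 h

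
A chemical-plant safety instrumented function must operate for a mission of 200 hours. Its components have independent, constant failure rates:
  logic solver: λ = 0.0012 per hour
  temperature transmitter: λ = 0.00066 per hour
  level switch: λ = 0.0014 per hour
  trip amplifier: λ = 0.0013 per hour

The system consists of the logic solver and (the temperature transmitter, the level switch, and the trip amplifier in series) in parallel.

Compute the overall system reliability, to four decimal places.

0.8956

R(logic solver) = exp(−0.0012 × 200) = 0.786628
R(temperature transmitter) = exp(−0.00066 × 200) = 0.876341
R(level switch) = exp(−0.0014 × 200) = 0.755784
R(trip amplifier) = exp(−0.0013 × 200) = 0.771052
Series (temperature transmitter, level switch, and trip amplifier): 0.876341 × 0.755784 × 0.771052 = 0.510687
Parallel (logic solver and [0.510687]): 1 − (1 − 0.786628)(1 − 0.510687) = 0.8956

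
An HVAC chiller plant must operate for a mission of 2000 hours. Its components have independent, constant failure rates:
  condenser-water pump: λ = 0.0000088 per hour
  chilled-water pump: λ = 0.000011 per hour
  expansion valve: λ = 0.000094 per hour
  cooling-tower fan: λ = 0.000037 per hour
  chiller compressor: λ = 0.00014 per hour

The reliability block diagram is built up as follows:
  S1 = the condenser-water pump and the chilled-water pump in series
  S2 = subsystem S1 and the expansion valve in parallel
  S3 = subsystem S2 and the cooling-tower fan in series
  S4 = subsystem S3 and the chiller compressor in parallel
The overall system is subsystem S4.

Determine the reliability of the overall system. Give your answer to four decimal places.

0.9811

R(condenser-water pump) = exp(−0.0000088 × 2000) = 0.982554
R(chilled-water pump) = exp(−0.000011 × 2000) = 0.978240
R(expansion valve) = exp(−0.000094 × 2000) = 0.828615
R(cooling-tower fan) = exp(−0.000037 × 2000) = 0.928672
R(chiller compressor) = exp(−0.00014 × 2000) = 0.755784
Series (condenser-water pump and chilled-water pump): 0.982554 × 0.978240 = 0.961174
Parallel ([0.961174] and expansion valve): 1 − (1 − 0.961174)(1 − 0.828615) = 0.993346
Series ([0.993346] and cooling-tower fan): 0.993346 × 0.928672 = 0.922493
Parallel ([0.922493] and chiller compressor): 1 − (1 − 0.922493)(1 − 0.755784) = 0.9811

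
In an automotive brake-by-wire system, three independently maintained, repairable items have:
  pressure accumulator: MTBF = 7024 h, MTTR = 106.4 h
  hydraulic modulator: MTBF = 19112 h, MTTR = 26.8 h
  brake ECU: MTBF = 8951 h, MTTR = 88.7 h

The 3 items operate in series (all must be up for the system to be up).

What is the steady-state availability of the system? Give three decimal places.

A(pressure accumulator) = MTBF/(MTBF+MTTR) = 7024/(7024+106.4) = 0.985078
A(hydraulic modulator) = MTBF/(MTBF+MTTR) = 19112/(19112+26.8) = 0.998600
A(brake ECU) = MTBF/(MTBF+MTTR) = 8951/(8951+88.7) = 0.990188
Series availability: 0.985078 × 0.998600 × 0.990188 = 0.974

0.974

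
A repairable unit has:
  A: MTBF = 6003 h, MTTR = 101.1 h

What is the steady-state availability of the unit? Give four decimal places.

A(A) = MTBF/(MTBF+MTTR) = 6003/(6003+101.1) = 0.9834

0.9834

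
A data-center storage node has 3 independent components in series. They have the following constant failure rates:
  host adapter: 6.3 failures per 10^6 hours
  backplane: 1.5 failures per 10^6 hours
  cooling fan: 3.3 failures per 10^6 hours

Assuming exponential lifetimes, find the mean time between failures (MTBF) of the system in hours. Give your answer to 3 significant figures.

Series of exponential components: λ_sys = Σ λ_i
λ_sys = 0.0000063 + 0.0000015 + 0.0000033 = 1.1100e-05 /h
MTBF = 1 / λ_sys = 90100 h

90100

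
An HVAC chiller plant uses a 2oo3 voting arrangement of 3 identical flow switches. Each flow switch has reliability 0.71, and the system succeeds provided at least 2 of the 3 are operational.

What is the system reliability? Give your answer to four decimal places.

0.7965

R = Σ_{i=2}^{3} C(3,i) p^i (1−p)^{3−i} with p = 0.71
C(3,2)·0.71^2·0.29^1 = 0.438567
C(3,3)·0.71^3·0.29^0 = 0.357911
Sum = 0.7965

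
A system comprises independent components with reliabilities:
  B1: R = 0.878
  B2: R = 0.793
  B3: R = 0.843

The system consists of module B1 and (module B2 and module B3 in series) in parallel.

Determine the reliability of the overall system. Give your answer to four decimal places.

Series (B2 and B3): 0.793000 × 0.843000 = 0.668499
Parallel (B1 and [0.668499]): 1 − (1 − 0.878000)(1 − 0.668499) = 0.9596

0.9596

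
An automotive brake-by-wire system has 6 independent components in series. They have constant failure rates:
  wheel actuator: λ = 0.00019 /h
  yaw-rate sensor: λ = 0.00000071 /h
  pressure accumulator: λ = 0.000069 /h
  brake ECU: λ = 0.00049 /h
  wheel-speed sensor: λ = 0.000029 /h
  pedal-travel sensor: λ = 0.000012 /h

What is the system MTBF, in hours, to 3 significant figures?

1260

Series of exponential components: λ_sys = Σ λ_i
λ_sys = 0.00019 + 0.00000071 + 0.000069 + 0.00049 + 0.000029 + 0.000012 = 7.9071e-04 /h
MTBF = 1 / λ_sys = 1260 h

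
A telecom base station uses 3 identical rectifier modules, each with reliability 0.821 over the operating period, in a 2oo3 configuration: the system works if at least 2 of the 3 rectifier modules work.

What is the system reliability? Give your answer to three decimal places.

R = Σ_{i=2}^{3} C(3,i) p^i (1−p)^{3−i} with p = 0.821
C(3,2)·0.821^2·0.179^1 = 0.36196
C(3,3)·0.821^3·0.179^0 = 0.55339
Sum = 0.915

0.915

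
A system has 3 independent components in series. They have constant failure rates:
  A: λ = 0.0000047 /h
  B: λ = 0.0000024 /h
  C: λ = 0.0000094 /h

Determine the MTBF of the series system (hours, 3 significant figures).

Series of exponential components: λ_sys = Σ λ_i
λ_sys = 0.0000047 + 0.0000024 + 0.0000094 = 1.6500e-05 /h
MTBF = 1 / λ_sys = 60600 h

60600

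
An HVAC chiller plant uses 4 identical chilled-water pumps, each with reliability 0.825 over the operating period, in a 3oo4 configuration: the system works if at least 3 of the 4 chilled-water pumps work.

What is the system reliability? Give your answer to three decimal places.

0.856

R = Σ_{i=3}^{4} C(4,i) p^i (1−p)^{4−i} with p = 0.825
C(4,3)·0.825^3·0.175^1 = 0.39306
C(4,4)·0.825^4·0.175^0 = 0.46325
Sum = 0.856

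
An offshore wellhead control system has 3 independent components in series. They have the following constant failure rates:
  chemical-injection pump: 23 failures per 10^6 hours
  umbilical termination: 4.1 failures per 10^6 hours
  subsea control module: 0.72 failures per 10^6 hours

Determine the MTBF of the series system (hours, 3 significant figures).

Series of exponential components: λ_sys = Σ λ_i
λ_sys = 0.000023 + 0.0000041 + 0.00000072 = 2.7820e-05 /h
MTBF = 1 / λ_sys = 35900 h

35900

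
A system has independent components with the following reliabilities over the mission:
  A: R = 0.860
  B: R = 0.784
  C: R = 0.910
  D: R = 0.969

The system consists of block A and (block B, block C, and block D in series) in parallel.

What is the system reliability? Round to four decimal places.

Series (B, C, and D): 0.784000 × 0.910000 × 0.969000 = 0.691323
Parallel (A and [0.691323]): 1 − (1 − 0.860000)(1 − 0.691323) = 0.9568

0.9568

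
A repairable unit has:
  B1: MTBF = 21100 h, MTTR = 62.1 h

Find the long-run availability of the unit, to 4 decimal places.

A(B1) = MTBF/(MTBF+MTTR) = 21100/(21100+62.1) = 0.9971

0.9971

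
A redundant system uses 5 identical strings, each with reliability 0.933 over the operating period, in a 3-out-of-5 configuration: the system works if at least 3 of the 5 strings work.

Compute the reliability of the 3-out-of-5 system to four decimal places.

0.9973

R = Σ_{i=3}^{5} C(5,i) p^i (1−p)^{5−i} with p = 0.933
C(5,3)·0.933^3·0.067^2 = 0.036458
C(5,4)·0.933^4·0.067^1 = 0.253847
C(5,5)·0.933^5·0.067^0 = 0.706982
Sum = 0.9973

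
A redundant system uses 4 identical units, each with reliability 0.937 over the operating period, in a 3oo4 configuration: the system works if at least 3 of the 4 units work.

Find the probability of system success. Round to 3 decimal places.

R = Σ_{i=3}^{4} C(4,i) p^i (1−p)^{4−i} with p = 0.937
C(4,3)·0.937^3·0.063^1 = 0.20731
C(4,4)·0.937^4·0.063^0 = 0.77083
Sum = 0.978

0.978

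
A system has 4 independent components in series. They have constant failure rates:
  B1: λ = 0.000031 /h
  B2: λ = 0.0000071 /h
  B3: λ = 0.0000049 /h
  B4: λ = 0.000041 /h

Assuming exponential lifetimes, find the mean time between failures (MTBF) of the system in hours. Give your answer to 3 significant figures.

Series of exponential components: λ_sys = Σ λ_i
λ_sys = 0.000031 + 0.0000071 + 0.0000049 + 0.000041 = 8.4000e-05 /h
MTBF = 1 / λ_sys = 11900 h

11900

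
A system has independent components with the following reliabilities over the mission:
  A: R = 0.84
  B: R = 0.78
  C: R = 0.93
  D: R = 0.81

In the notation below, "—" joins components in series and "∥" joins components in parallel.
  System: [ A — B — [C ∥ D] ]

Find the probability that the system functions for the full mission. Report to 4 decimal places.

0.6465

Parallel (C and D): 1 − (1 − 0.930000)(1 − 0.810000) = 0.986700
Series (A, B, and [0.986700]): 0.840000 × 0.780000 × 0.986700 = 0.6465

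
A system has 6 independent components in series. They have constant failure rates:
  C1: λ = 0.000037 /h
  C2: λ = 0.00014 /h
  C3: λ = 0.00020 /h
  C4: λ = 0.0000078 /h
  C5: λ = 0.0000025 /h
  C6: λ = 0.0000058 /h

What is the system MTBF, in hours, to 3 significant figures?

2540

Series of exponential components: λ_sys = Σ λ_i
λ_sys = 0.000037 + 0.00014 + 0.00020 + 0.0000078 + 0.0000025 + 0.0000058 = 3.9310e-04 /h
MTBF = 1 / λ_sys = 2540 h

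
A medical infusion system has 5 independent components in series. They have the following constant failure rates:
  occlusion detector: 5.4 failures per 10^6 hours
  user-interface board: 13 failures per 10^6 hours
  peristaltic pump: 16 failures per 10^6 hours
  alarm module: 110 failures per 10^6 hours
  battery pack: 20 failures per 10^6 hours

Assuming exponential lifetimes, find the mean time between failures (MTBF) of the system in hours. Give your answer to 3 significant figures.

Series of exponential components: λ_sys = Σ λ_i
λ_sys = 0.0000054 + 0.000013 + 0.000016 + 0.00011 + 0.000020 = 1.6440e-04 /h
MTBF = 1 / λ_sys = 6080 h

6080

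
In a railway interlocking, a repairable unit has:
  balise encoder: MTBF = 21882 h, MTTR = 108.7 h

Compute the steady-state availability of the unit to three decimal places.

A(balise encoder) = MTBF/(MTBF+MTTR) = 21882/(21882+108.7) = 0.995

0.995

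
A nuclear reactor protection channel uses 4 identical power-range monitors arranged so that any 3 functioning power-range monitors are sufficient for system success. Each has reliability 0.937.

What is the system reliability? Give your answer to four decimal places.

0.9781

R = Σ_{i=3}^{4} C(4,i) p^i (1−p)^{4−i} with p = 0.937
C(4,3)·0.937^3·0.063^1 = 0.207310
C(4,4)·0.937^4·0.063^0 = 0.770830
Sum = 0.9781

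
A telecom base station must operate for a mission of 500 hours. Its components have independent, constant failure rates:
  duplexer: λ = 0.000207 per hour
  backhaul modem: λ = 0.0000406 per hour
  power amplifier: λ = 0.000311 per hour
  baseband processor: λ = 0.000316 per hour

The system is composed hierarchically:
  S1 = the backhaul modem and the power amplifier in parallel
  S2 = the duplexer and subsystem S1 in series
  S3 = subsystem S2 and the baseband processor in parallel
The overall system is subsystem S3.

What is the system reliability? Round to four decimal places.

0.9852

R(duplexer) = exp(−0.000207 × 500) = 0.901676
R(backhaul modem) = exp(−0.0000406 × 500) = 0.979905
R(power amplifier) = exp(−0.000311 × 500) = 0.855987
R(baseband processor) = exp(−0.000316 × 500) = 0.853850
Parallel (backhaul modem and power amplifier): 1 − (1 − 0.979905)(1 − 0.855987) = 0.997106
Series (duplexer and [0.997106]): 0.901676 × 0.997106 = 0.899067
Parallel ([0.899067] and baseband processor): 1 − (1 − 0.899067)(1 − 0.853850) = 0.9852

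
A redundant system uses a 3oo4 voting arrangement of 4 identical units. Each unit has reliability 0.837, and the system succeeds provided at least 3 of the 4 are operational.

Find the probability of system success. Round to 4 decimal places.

0.8731

R = Σ_{i=3}^{4} C(4,i) p^i (1−p)^{4−i} with p = 0.837
C(4,3)·0.837^3·0.163^1 = 0.382317
C(4,4)·0.837^4·0.163^0 = 0.490797
Sum = 0.8731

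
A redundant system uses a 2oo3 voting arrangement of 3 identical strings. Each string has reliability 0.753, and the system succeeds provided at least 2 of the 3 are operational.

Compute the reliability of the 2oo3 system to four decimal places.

R = Σ_{i=2}^{3} C(3,i) p^i (1−p)^{3−i} with p = 0.753
C(3,2)·0.753^2·0.247^1 = 0.420154
C(3,3)·0.753^3·0.247^0 = 0.426958
Sum = 0.8471

0.8471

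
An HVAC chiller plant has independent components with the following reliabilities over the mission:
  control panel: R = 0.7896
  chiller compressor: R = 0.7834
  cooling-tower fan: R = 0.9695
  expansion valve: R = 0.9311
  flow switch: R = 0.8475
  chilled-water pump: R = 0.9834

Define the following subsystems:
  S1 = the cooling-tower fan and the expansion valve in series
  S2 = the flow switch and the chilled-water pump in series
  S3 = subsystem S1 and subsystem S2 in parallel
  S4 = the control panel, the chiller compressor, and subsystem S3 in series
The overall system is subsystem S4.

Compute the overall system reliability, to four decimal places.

0.6085

Series (cooling-tower fan and expansion valve): 0.969500 × 0.931100 = 0.902701
Series (flow switch and chilled-water pump): 0.847500 × 0.983400 = 0.833432
Parallel ([0.902701] and [0.833432]): 1 − (1 − 0.902701)(1 − 0.833432) = 0.983793
Series (control panel, chiller compressor, and [0.983793]): 0.789600 × 0.783400 × 0.983793 = 0.6085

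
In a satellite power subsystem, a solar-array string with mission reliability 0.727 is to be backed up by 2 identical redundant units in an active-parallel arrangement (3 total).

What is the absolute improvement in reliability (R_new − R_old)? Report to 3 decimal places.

0.253

R_before = 0.727
R_after = 1 − (1 − 0.727)^3 = 0.980
ΔR = 0.980 − 0.727 = 0.253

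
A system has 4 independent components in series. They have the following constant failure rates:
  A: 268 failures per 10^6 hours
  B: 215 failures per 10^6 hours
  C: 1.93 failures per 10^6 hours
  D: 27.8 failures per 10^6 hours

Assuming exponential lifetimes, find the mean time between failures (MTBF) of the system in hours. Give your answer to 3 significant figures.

1950

Series of exponential components: λ_sys = Σ λ_i
λ_sys = 0.000268 + 0.000215 + 0.00000193 + 0.0000278 = 5.1273e-04 /h
MTBF = 1 / λ_sys = 1950 h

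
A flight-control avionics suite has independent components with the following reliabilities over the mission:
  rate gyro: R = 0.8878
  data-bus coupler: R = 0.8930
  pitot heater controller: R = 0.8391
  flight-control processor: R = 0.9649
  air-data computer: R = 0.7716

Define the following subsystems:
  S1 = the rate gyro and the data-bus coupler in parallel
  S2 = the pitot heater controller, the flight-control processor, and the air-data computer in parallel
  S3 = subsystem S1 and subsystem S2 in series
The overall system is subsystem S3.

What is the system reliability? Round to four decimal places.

Parallel (rate gyro and data-bus coupler): 1 − (1 − 0.887800)(1 − 0.893000) = 0.987995
Parallel (pitot heater controller, flight-control processor, and air-data computer): 1 − (1 − 0.839100)(1 − 0.964900)(1 − 0.771600) = 0.998710
Series ([0.987995] and [0.998710]): 0.987995 × 0.998710 = 0.9867

0.9867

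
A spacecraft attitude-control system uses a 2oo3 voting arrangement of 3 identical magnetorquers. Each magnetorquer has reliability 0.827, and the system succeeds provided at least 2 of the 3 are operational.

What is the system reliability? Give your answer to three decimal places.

0.921

R = Σ_{i=2}^{3} C(3,i) p^i (1−p)^{3−i} with p = 0.827
C(3,2)·0.827^2·0.173^1 = 0.35496
C(3,3)·0.827^3·0.173^0 = 0.56561
Sum = 0.921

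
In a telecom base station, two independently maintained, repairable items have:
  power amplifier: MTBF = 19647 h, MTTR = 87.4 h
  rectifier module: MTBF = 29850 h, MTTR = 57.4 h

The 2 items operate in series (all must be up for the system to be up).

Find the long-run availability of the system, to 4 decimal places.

A(power amplifier) = MTBF/(MTBF+MTTR) = 19647/(19647+87.4) = 0.995571
A(rectifier module) = MTBF/(MTBF+MTTR) = 29850/(29850+57.4) = 0.998081
Series availability: 0.995571 × 0.998081 = 0.9937

0.9937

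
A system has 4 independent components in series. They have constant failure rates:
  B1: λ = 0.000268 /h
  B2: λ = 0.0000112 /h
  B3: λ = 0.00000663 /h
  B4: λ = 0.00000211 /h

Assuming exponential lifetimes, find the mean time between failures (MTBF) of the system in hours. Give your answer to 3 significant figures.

3470

Series of exponential components: λ_sys = Σ λ_i
λ_sys = 0.000268 + 0.0000112 + 0.00000663 + 0.00000211 = 2.8794e-04 /h
MTBF = 1 / λ_sys = 3470 h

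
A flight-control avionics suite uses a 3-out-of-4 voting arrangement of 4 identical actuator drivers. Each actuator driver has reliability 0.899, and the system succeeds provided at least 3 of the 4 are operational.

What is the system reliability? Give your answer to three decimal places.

R = Σ_{i=3}^{4} C(4,i) p^i (1−p)^{4−i} with p = 0.899
C(4,3)·0.899^3·0.101^1 = 0.29354
C(4,4)·0.899^4·0.101^0 = 0.65319
Sum = 0.947

0.947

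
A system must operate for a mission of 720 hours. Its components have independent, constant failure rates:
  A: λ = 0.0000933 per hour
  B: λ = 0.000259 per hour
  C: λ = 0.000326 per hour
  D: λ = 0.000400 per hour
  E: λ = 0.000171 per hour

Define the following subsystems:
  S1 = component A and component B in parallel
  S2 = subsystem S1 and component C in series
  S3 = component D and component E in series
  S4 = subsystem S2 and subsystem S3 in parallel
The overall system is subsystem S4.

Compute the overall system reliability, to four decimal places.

R(A) = exp(−0.0000933 × 720) = 0.935031
R(B) = exp(−0.000259 × 720) = 0.829875
R(C) = exp(−0.000326 × 720) = 0.790792
R(D) = exp(−0.000400 × 720) = 0.749762
R(E) = exp(−0.000171 × 720) = 0.884158
Parallel (A and B): 1 − (1 − 0.935031)(1 − 0.829875) = 0.988947
Series ([0.988947] and C): 0.988947 × 0.790792 = 0.782051
Series (D and E): 0.749762 × 0.884158 = 0.662908
Parallel ([0.782051] and [0.662908]): 1 − (1 − 0.782051)(1 − 0.662908) = 0.9265

0.9265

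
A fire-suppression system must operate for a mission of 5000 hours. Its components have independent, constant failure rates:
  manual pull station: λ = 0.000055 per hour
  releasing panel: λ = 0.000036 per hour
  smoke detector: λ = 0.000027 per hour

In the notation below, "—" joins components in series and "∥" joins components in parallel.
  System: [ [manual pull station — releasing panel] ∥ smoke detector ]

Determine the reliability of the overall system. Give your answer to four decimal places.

0.9538

R(manual pull station) = exp(−0.000055 × 5000) = 0.759572
R(releasing panel) = exp(−0.000036 × 5000) = 0.835270
R(smoke detector) = exp(−0.000027 × 5000) = 0.873716
Series (manual pull station and releasing panel): 0.759572 × 0.835270 = 0.634448
Parallel ([0.634448] and smoke detector): 1 − (1 − 0.634448)(1 − 0.873716) = 0.9538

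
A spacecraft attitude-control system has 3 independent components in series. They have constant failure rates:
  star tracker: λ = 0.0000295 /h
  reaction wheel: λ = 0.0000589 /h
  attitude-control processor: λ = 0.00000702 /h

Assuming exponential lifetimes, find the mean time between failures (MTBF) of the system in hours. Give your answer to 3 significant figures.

Series of exponential components: λ_sys = Σ λ_i
λ_sys = 0.0000295 + 0.0000589 + 0.00000702 = 9.5420e-05 /h
MTBF = 1 / λ_sys = 10500 h

10500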